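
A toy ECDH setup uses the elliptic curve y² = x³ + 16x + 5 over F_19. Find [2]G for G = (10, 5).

tangent at (10, 5): λ = (3·10² + 16)/(2·5) ≡ 12/10. 10⁻¹ ≡ 2 (mod 19), so λ ≡ 12·2 ≡ 5.
  x = λ² - 10 - 10 = 25 - 20 ≡ 5; y = λ·(10 - 5) - 5 ≡ 1. → (5, 1)

(5, 1)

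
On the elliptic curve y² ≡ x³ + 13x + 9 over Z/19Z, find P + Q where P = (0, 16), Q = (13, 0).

(11, 18)

(0, 16) + (13, 0). λ = (0 - 16)/(13 - 0) ≡ 3/13 mod 19. 13⁻¹ ≡ 3 (mod 19) since 13·3 = 39 ≡ 1, so λ ≡ 9.
  x = λ² - 0 - 13 = 81 - 13 ≡ 11; y = λ·(0 - 11) - 16 ≡ 18. → (11, 18)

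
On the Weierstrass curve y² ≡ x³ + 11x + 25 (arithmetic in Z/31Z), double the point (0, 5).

tangent at (0, 5): λ = (3·0² + 11)/(2·5) ≡ 11/10. 10⁻¹ ≡ 28 (mod 31), so λ ≡ 11·28 ≡ 29.
  x = λ² - 0 - 0 = 841 - 0 ≡ 4; y = λ·(0 - 4) - 5 ≡ 3. → (4, 3)

(4, 3)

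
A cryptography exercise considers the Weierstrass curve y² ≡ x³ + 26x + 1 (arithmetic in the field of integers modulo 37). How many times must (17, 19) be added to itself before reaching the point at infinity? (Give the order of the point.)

2P: tangent at (17, 19): λ = (3·17² + 26)/(2·19) ≡ 5/1. 1⁻¹ ≡ 1 (mod 37) since 1·1 = 1 ≡ 1, so λ ≡ 5·1 ≡ 5.
  x = λ² - 17 - 17 = 25 - 34 ≡ 28; y = λ·(17 - 28) - 19 ≡ 0. → (28, 0)
3P: (28, 0) + (17, 19). λ = (19 - 0)/(17 - 28) ≡ 19/26 mod 37. 26⁻¹ ≡ 10 (mod 37), so λ ≡ 5.
  x = λ² - 28 - 17 = 25 - 45 ≡ 17; y = λ·(28 - 17) - 0 ≡ 18. → (17, 18)
4P: (17, 18) + (17, 19): same x and y₁ ≡ -y₂, so the sum is the point at infinity.
4P = the point at infinity, so the order is 4.

4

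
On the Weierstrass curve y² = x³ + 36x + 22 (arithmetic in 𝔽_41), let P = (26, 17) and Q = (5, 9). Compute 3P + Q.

First 3P:
Repeated addition: build up to 3P.
2P: tangent at (26, 17): λ = (3·26² + 36)/(2·17) ≡ 14/34. 34⁻¹ ≡ 35 (mod 41), so λ ≡ 14·35 ≡ 39.
  x = λ² - 26 - 26 = 1521 - 52 ≡ 34; y = λ·(26 - 34) - 17 ≡ 40. → (34, 40)
3P: (34, 40) + (26, 17). λ = (17 - 40)/(26 - 34) ≡ 18/33 mod 41. 33⁻¹ ≡ 5 (mod 41) since 33·5 = 165 ≡ 1, so λ ≡ 8.
  x = λ² - 34 - 26 = 64 - 60 ≡ 4; y = λ·(34 - 4) - 40 ≡ 36. → (4, 36)
3P = (4, 36).
Finally 3P + Q:
(4, 36) + (5, 9). λ = (9 - 36)/(5 - 4) ≡ 14/1 mod 41. 1⁻¹ ≡ 1 (mod 41) since 1·1 = 1 ≡ 1, so λ ≡ 14.
  x = λ² - 4 - 5 = 196 - 9 ≡ 23; y = λ·(4 - 23) - 36 ≡ 26. → (23, 26)

(23, 26)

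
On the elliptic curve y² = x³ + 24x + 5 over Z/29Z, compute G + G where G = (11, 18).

tangent at (11, 18): λ = (3·11² + 24)/(2·18) ≡ 10/7. 7⁻¹ ≡ 25 (mod 29), so λ ≡ 10·25 ≡ 18.
  x = λ² - 11 - 11 = 324 - 22 ≡ 12; y = λ·(11 - 12) - 18 ≡ 22. → (12, 22)

(12, 22)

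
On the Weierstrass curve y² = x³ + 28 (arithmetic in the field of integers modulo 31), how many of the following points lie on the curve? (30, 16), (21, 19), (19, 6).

2

(30, 16): 16² ≡ 8, rhs ≡ 27 → off.
(21, 19): 19² ≡ 20, rhs ≡ 20 → on.
(19, 6): 6² ≡ 5, rhs ≡ 5 → on.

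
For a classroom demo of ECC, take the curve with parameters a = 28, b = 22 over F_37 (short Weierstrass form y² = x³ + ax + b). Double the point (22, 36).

tangent at (22, 36): λ = (3·22² + 28)/(2·36) ≡ 0/35. 35⁻¹ ≡ 18 (mod 37) since 35·18 = 630 ≡ 1, so λ ≡ 0·18 ≡ 0.
  x = λ² - 22 - 22 = 0 - 44 ≡ 30; y = λ·(22 - 30) - 36 ≡ 1. → (30, 1)

(30, 1)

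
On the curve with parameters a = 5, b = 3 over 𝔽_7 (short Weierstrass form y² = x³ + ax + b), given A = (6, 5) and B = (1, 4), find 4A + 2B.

First 4A:
Double-and-add on 4 = (100)₂. Start with A = (6, 5) for the leading 1-bit.
double: tangent at (6, 5): λ = (3·6² + 5)/(2·5) ≡ 1/3. 3⁻¹ ≡ 5 (mod 7), so λ ≡ 1·5 ≡ 5.
  x = λ² - 6 - 6 = 25 - 12 ≡ 6; y = λ·(6 - 6) - 5 ≡ 2. → (6, 2)
double: tangent at (6, 2): λ = (3·6² + 5)/(2·2) ≡ 1/4. 4⁻¹ ≡ 2 (mod 7) since 4·2 = 8 ≡ 1, so λ ≡ 1·2 ≡ 2.
  x = λ² - 6 - 6 = 4 - 12 ≡ 6; y = λ·(6 - 6) - 2 ≡ 5. → (6, 5)
4A = (6, 5).
Next 2B:
Repeated addition: build up to 2B.
2B: tangent at (1, 4): λ = (3·1² + 5)/(2·4) ≡ 1/1. 1⁻¹ ≡ 1 (mod 7) since 1·1 = 1 ≡ 1, so λ ≡ 1·1 ≡ 1.
  x = λ² - 1 - 1 = 1 - 2 ≡ 6; y = λ·(1 - 6) - 4 ≡ 5. → (6, 5)
2B = (6, 5).
Finally 4A + 2B:
tangent at (6, 5): λ = (3·6² + 5)/(2·5) ≡ 1/3. 3⁻¹ ≡ 5 (mod 7), so λ ≡ 1·5 ≡ 5.
  x = λ² - 6 - 6 = 25 - 12 ≡ 6; y = λ·(6 - 6) - 5 ≡ 2. → (6, 2)

(6, 2)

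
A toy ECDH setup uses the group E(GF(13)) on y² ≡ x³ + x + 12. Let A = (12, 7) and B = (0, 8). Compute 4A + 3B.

First 4A:
Double-and-add on 4 = (100)₂. Start with A = (12, 7) for the leading 1-bit.
double: tangent at (12, 7): λ = (3·12² + 1)/(2·7) ≡ 4/1. 1⁻¹ ≡ 1 (mod 13), so λ ≡ 4·1 ≡ 4.
  x = λ² - 12 - 12 = 16 - 24 ≡ 5; y = λ·(12 - 5) - 7 ≡ 8. → (5, 8)
double: tangent at (5, 8): λ = (3·5² + 1)/(2·8) ≡ 11/3. 3⁻¹ ≡ 9 (mod 13), so λ ≡ 11·9 ≡ 8.
  x = λ² - 5 - 5 = 64 - 10 ≡ 2; y = λ·(5 - 2) - 8 ≡ 3. → (2, 3)
4A = (2, 3).
Next 3B:
Repeated addition: build up to 3B.
2B: tangent at (0, 8): λ = (3·0² + 1)/(2·8) ≡ 1/3. 3⁻¹ ≡ 9 (mod 13) since 3·9 = 27 ≡ 1, so λ ≡ 1·9 ≡ 9.
  x = λ² - 0 - 0 = 81 - 0 ≡ 3; y = λ·(0 - 3) - 8 ≡ 4. → (3, 4)
3B: (3, 4) + (0, 8). λ = (8 - 4)/(0 - 3) ≡ 4/10 mod 13. 10⁻¹ ≡ 4 (mod 13) since 10·4 = 40 ≡ 1, so λ ≡ 3.
  x = λ² - 3 - 0 = 9 - 3 ≡ 6; y = λ·(3 - 6) - 4 ≡ 0. → (6, 0)
3B = (6, 0).
Finally 4A + 3B:
(2, 3) + (6, 0). λ = (0 - 3)/(6 - 2) ≡ 10/4 mod 13. 4⁻¹ ≡ 10 (mod 13), so λ ≡ 9.
  x = λ² - 2 - 6 = 81 - 8 ≡ 8; y = λ·(2 - 8) - 3 ≡ 8. → (8, 8)

(8, 8)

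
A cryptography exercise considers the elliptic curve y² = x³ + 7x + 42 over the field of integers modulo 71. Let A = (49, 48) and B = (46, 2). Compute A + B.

(49, 48) + (46, 2). λ = (2 - 48)/(46 - 49) ≡ 25/68 mod 71. 68⁻¹ ≡ 47 (mod 71), so λ ≡ 39.
  x = λ² - 49 - 46 = 1521 - 95 ≡ 6; y = λ·(49 - 6) - 48 ≡ 67. → (6, 67)

(6, 67)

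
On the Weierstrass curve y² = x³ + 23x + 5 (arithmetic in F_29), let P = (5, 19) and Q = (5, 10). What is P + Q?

O

The two points share x = 5 and their y-coordinates satisfy 19 + 10 ≡ 0 (mod 29), so they are inverses. Their sum is ∞.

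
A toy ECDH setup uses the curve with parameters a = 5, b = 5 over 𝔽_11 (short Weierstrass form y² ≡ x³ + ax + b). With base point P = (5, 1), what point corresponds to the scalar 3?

Repeated addition: build up to 3P.
2P: tangent at (5, 1): λ = (3·5² + 5)/(2·1) ≡ 3/2. 2⁻¹ ≡ 6 (mod 11), so λ ≡ 3·6 ≡ 7.
  x = λ² - 5 - 5 = 49 - 10 ≡ 6; y = λ·(5 - 6) - 1 ≡ 3. → (6, 3)
3P: (6, 3) + (5, 1). λ = (1 - 3)/(5 - 6) ≡ 9/10 mod 11. 10⁻¹ ≡ 10 (mod 11), so λ ≡ 2.
  x = λ² - 6 - 5 = 4 - 11 ≡ 4; y = λ·(6 - 4) - 3 ≡ 1. → (4, 1)

(4, 1)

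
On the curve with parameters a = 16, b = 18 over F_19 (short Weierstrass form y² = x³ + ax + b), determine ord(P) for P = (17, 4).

2P: tangent at (17, 4): λ = (3·17² + 16)/(2·4) ≡ 9/8. 8⁻¹ ≡ 12 (mod 19), so λ ≡ 9·12 ≡ 13.
  x = λ² - 17 - 17 = 169 - 34 ≡ 2; y = λ·(17 - 2) - 4 ≡ 1. → (2, 1)
3P: (2, 1) + (17, 4). λ = (4 - 1)/(17 - 2) ≡ 3/15 mod 19. 15⁻¹ ≡ 14 (mod 19) since 15·14 = 210 ≡ 1, so λ ≡ 4.
  x = λ² - 2 - 17 = 16 - 19 ≡ 16; y = λ·(2 - 16) - 1 ≡ 0. → (16, 0)
4P: (16, 0) + (17, 4). λ = (4 - 0)/(17 - 16) ≡ 4/1 mod 19. 1⁻¹ ≡ 1 (mod 19), so λ ≡ 4.
  x = λ² - 16 - 17 = 16 - 33 ≡ 2; y = λ·(16 - 2) - 0 ≡ 18. → (2, 18)
5P: (2, 18) + (17, 4). λ = (4 - 18)/(17 - 2) ≡ 5/15 mod 19. 15⁻¹ ≡ 14 (mod 19), so λ ≡ 13.
  x = λ² - 2 - 17 = 169 - 19 ≡ 17; y = λ·(2 - 17) - 18 ≡ 15. → (17, 15)
6P: (17, 15) + (17, 4): same x and y₁ ≡ -y₂, so the sum is O.
6P = O, so the order is 6.

6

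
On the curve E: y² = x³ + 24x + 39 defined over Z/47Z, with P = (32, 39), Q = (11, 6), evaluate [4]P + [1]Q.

(20, 24)

First 4P:
Double-and-add on 4 = (100)₂. Start with P = (32, 39) for the leading 1-bit.
double: tangent at (32, 39): λ = (3·32² + 24)/(2·39) ≡ 41/31. 31⁻¹ ≡ 44 (mod 47), so λ ≡ 41·44 ≡ 18.
  x = λ² - 32 - 32 = 324 - 64 ≡ 25; y = λ·(32 - 25) - 39 ≡ 40. → (25, 40)
double: tangent at (25, 40): λ = (3·25² + 24)/(2·40) ≡ 19/33. 33⁻¹ ≡ 10 (mod 47), so λ ≡ 19·10 ≡ 2.
  x = λ² - 25 - 25 = 4 - 50 ≡ 1; y = λ·(25 - 1) - 40 ≡ 8. → (1, 8)
4P = (1, 8).
Finally 4P + Q:
(1, 8) + (11, 6). λ = (6 - 8)/(11 - 1) ≡ 45/10 mod 47. 10⁻¹ ≡ 33 (mod 47), so λ ≡ 28.
  x = λ² - 1 - 11 = 784 - 12 ≡ 20; y = λ·(1 - 20) - 8 ≡ 24. → (20, 24)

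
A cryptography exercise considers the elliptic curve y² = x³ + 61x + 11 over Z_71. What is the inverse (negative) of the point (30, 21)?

(30, 50)

-(30, 21) = (30, -21 mod 71) = (30, 50).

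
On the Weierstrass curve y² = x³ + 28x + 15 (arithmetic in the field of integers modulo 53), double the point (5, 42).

(14, 17)

tangent at (5, 42): λ = (3·5² + 28)/(2·42) ≡ 50/31. 31⁻¹ ≡ 12 (mod 53) since 31·12 = 372 ≡ 1, so λ ≡ 50·12 ≡ 17.
  x = λ² - 5 - 5 = 289 - 10 ≡ 14; y = λ·(5 - 14) - 42 ≡ 17. → (14, 17)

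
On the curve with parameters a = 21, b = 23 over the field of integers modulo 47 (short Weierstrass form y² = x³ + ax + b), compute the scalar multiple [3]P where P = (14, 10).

Repeated addition: build up to 3P.
2P: tangent at (14, 10): λ = (3·14² + 21)/(2·10) ≡ 45/20. 20⁻¹ ≡ 40 (mod 47), so λ ≡ 45·40 ≡ 14.
  x = λ² - 14 - 14 = 196 - 28 ≡ 27; y = λ·(14 - 27) - 10 ≡ 43. → (27, 43)
3P: (27, 43) + (14, 10). λ = (10 - 43)/(14 - 27) ≡ 14/34 mod 47. 34⁻¹ ≡ 18 (mod 47), so λ ≡ 17.
  x = λ² - 27 - 14 = 289 - 41 ≡ 13; y = λ·(27 - 13) - 43 ≡ 7. → (13, 7)

(13, 7)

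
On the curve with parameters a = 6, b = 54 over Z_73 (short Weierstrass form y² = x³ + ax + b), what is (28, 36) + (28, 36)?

(63, 4)

tangent at (28, 36): λ = (3·28² + 6)/(2·36) ≡ 22/72. 72⁻¹ ≡ 72 (mod 73), so λ ≡ 22·72 ≡ 51.
  x = λ² - 28 - 28 = 2601 - 56 ≡ 63; y = λ·(28 - 63) - 36 ≡ 4. → (63, 4)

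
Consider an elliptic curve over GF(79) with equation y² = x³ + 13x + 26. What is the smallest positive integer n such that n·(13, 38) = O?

2P: tangent at (13, 38): λ = (3·13² + 13)/(2·38) ≡ 46/76. 76⁻¹ ≡ 26 (mod 79) since 76·26 = 1976 ≡ 1, so λ ≡ 46·26 ≡ 11.
  x = λ² - 13 - 13 = 121 - 26 ≡ 16; y = λ·(13 - 16) - 38 ≡ 8. → (16, 8)
3P: (16, 8) + (13, 38). λ = (38 - 8)/(13 - 16) ≡ 30/76 mod 79. 76⁻¹ ≡ 26 (mod 79) since 76·26 = 1976 ≡ 1, so λ ≡ 69.
  x = λ² - 16 - 13 = 4761 - 29 ≡ 71; y = λ·(16 - 71) - 8 ≡ 68. → (71, 68)
4P: (71, 68) + (13, 38). λ = (38 - 68)/(13 - 71) ≡ 49/21 mod 79. 21⁻¹ ≡ 64 (mod 79) since 21·64 = 1344 ≡ 1, so λ ≡ 55.
  x = λ² - 71 - 13 = 3025 - 84 ≡ 18; y = λ·(71 - 18) - 68 ≡ 3. → (18, 3)
5P: (18, 3) + (13, 38). λ = (38 - 3)/(13 - 18) ≡ 35/74 mod 79. 74⁻¹ ≡ 63 (mod 79), so λ ≡ 72.
  x = λ² - 18 - 13 = 5184 - 31 ≡ 18; y = λ·(18 - 18) - 3 ≡ 76. → (18, 76)
6P: (18, 76) + (13, 38). λ = (38 - 76)/(13 - 18) ≡ 41/74 mod 79. 74⁻¹ ≡ 63 (mod 79), so λ ≡ 55.
  x = λ² - 18 - 13 = 3025 - 31 ≡ 71; y = λ·(18 - 71) - 76 ≡ 11. → (71, 11)
7P: (71, 11) + (13, 38). λ = (38 - 11)/(13 - 71) ≡ 27/21 mod 79. 21⁻¹ ≡ 64 (mod 79), so λ ≡ 69.
  x = λ² - 71 - 13 = 4761 - 84 ≡ 16; y = λ·(71 - 16) - 11 ≡ 71. → (16, 71)
8P: (16, 71) + (13, 38). λ = (38 - 71)/(13 - 16) ≡ 46/76 mod 79. 76⁻¹ ≡ 26 (mod 79) since 76·26 = 1976 ≡ 1, so λ ≡ 11.
  x = λ² - 16 - 13 = 121 - 29 ≡ 13; y = λ·(16 - 13) - 71 ≡ 41. → (13, 41)
9P: (13, 41) + (13, 38): same x and y₁ ≡ -y₂, so the sum is O.
9P = O, so the order is 9.

9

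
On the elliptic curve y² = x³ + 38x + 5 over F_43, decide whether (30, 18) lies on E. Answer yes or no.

y² = 18² ≡ 23; x³ + 38x + 5 = 28145 ≡ 23 (mod 43). 23 = 23.

yes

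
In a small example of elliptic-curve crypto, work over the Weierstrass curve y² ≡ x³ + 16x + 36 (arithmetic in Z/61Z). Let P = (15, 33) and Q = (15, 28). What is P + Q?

The two points share x = 15 and their y-coordinates satisfy 33 + 28 ≡ 0 (mod 61), so they are inverses. Their sum is ∞.

O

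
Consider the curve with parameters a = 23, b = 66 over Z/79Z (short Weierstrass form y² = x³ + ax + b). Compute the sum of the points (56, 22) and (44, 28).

(56, 22) + (44, 28). λ = (28 - 22)/(44 - 56) ≡ 6/67 mod 79. 67⁻¹ ≡ 46 (mod 79), so λ ≡ 39.
  x = λ² - 56 - 44 = 1521 - 100 ≡ 78; y = λ·(56 - 78) - 22 ≡ 68. → (78, 68)

(78, 68)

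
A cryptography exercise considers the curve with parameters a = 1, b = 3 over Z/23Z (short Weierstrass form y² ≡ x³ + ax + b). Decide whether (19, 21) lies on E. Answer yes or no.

yes

y² = 21² ≡ 4; x³ + 1x + 3 = 6881 ≡ 4 (mod 23). 4 = 4.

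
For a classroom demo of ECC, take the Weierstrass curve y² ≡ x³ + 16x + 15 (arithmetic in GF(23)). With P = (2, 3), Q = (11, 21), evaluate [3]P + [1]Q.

First 3P:
Repeated addition: build up to 3P.
2P: tangent at (2, 3): λ = (3·2² + 16)/(2·3) ≡ 5/6. 6⁻¹ ≡ 4 (mod 23) since 6·4 = 24 ≡ 1, so λ ≡ 5·4 ≡ 20.
  x = λ² - 2 - 2 = 400 - 4 ≡ 5; y = λ·(2 - 5) - 3 ≡ 6. → (5, 6)
3P: (5, 6) + (2, 3). λ = (3 - 6)/(2 - 5) ≡ 20/20 mod 23. 20⁻¹ ≡ 15 (mod 23), so λ ≡ 1.
  x = λ² - 5 - 2 = 1 - 7 ≡ 17; y = λ·(5 - 17) - 6 ≡ 5. → (17, 5)
3P = (17, 5).
Finally 3P + Q:
(17, 5) + (11, 21). λ = (21 - 5)/(11 - 17) ≡ 16/17 mod 23. 17⁻¹ ≡ 19 (mod 23), so λ ≡ 5.
  x = λ² - 17 - 11 = 25 - 28 ≡ 20; y = λ·(17 - 20) - 5 ≡ 3. → (20, 3)

(20, 3)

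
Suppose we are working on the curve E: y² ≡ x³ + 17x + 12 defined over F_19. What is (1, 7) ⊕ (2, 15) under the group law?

(4, 7)

(1, 7) + (2, 15). λ = (15 - 7)/(2 - 1) ≡ 8/1 mod 19. 1⁻¹ ≡ 1 (mod 19) since 1·1 = 1 ≡ 1, so λ ≡ 8.
  x = λ² - 1 - 2 = 64 - 3 ≡ 4; y = λ·(1 - 4) - 7 ≡ 7. → (4, 7)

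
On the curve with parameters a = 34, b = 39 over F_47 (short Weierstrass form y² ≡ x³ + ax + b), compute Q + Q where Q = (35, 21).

tangent at (35, 21): λ = (3·35² + 34)/(2·21) ≡ 43/42. 42⁻¹ ≡ 28 (mod 47), so λ ≡ 43·28 ≡ 29.
  x = λ² - 35 - 35 = 841 - 70 ≡ 19; y = λ·(35 - 19) - 21 ≡ 20. → (19, 20)

(19, 20)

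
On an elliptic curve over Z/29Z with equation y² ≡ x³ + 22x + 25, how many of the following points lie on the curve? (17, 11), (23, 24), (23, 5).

(17, 11): 11² ≡ 5, rhs ≡ 5 → on.
(23, 24): 24² ≡ 25, rhs ≡ 25 → on.
(23, 5): 5² ≡ 25, rhs ≡ 25 → on.

3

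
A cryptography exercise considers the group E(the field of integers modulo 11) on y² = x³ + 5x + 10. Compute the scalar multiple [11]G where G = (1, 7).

Double-and-add on 11 = (1011)₂. Start with G = (1, 7) for the leading 1-bit.
double: tangent at (1, 7): λ = (3·1² + 5)/(2·7) ≡ 8/3. 3⁻¹ ≡ 4 (mod 11), so λ ≡ 8·4 ≡ 10.
  x = λ² - 1 - 1 = 100 - 2 ≡ 10; y = λ·(1 - 10) - 7 ≡ 2. → (10, 2)
double: tangent at (10, 2): λ = (3·10² + 5)/(2·2) ≡ 8/4. 4⁻¹ ≡ 3 (mod 11), so λ ≡ 8·3 ≡ 2.
  x = λ² - 10 - 10 = 4 - 20 ≡ 6; y = λ·(10 - 6) - 2 ≡ 6. → (6, 6)
add G: (6, 6) + (1, 7). λ = (7 - 6)/(1 - 6) ≡ 1/6 mod 11. 6⁻¹ ≡ 2 (mod 11), so λ ≡ 2.
  x = λ² - 6 - 1 = 4 - 7 ≡ 8; y = λ·(6 - 8) - 6 ≡ 1. → (8, 1)
double: tangent at (8, 1): λ = (3·8² + 5)/(2·1) ≡ 10/2. 2⁻¹ ≡ 6 (mod 11) since 2·6 = 12 ≡ 1, so λ ≡ 10·6 ≡ 5.
  x = λ² - 8 - 8 = 25 - 16 ≡ 9; y = λ·(8 - 9) - 1 ≡ 5. → (9, 5)
add G: (9, 5) + (1, 7). λ = (7 - 5)/(1 - 9) ≡ 2/3 mod 11. 3⁻¹ ≡ 4 (mod 11), so λ ≡ 8.
  x = λ² - 9 - 1 = 64 - 10 ≡ 10; y = λ·(9 - 10) - 5 ≡ 9. → (10, 9)

(10, 9)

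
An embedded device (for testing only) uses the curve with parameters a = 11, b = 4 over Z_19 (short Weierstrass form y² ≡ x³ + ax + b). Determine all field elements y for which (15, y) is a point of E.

none

x³ + 11x + 4 = 3544 ≡ 10 (mod 19).
10 is a non-residue mod 19; no y exists.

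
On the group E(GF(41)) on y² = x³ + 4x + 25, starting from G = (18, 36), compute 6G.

Double-and-add on 6 = (110)₂. Start with G = (18, 36) for the leading 1-bit.
double: tangent at (18, 36): λ = (3·18² + 4)/(2·36) ≡ 33/31. 31⁻¹ ≡ 4 (mod 41) since 31·4 = 124 ≡ 1, so λ ≡ 33·4 ≡ 9.
  x = λ² - 18 - 18 = 81 - 36 ≡ 4; y = λ·(18 - 4) - 36 ≡ 8. → (4, 8)
add G: (4, 8) + (18, 36). λ = (36 - 8)/(18 - 4) ≡ 28/14 mod 41. 14⁻¹ ≡ 3 (mod 41) since 14·3 = 42 ≡ 1, so λ ≡ 2.
  x = λ² - 4 - 18 = 4 - 22 ≡ 23; y = λ·(4 - 23) - 8 ≡ 36. → (23, 36)
double: tangent at (23, 36): λ = (3·23² + 4)/(2·36) ≡ 33/31. 31⁻¹ ≡ 4 (mod 41), so λ ≡ 33·4 ≡ 9.
  x = λ² - 23 - 23 = 81 - 46 ≡ 35; y = λ·(23 - 35) - 36 ≡ 20. → (35, 20)

(35, 20)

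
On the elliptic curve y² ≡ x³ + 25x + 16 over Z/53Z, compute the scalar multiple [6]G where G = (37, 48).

(17, 1)

Repeated addition: build up to 6G.
2G: tangent at (37, 48): λ = (3·37² + 25)/(2·48) ≡ 51/43. 43⁻¹ ≡ 37 (mod 53), so λ ≡ 51·37 ≡ 32.
  x = λ² - 37 - 37 = 1024 - 74 ≡ 49; y = λ·(37 - 49) - 48 ≡ 45. → (49, 45)
3G: (49, 45) + (37, 48). λ = (48 - 45)/(37 - 49) ≡ 3/41 mod 53. 41⁻¹ ≡ 22 (mod 53), so λ ≡ 13.
  x = λ² - 49 - 37 = 169 - 86 ≡ 30; y = λ·(49 - 30) - 45 ≡ 43. → (30, 43)
4G: (30, 43) + (37, 48). λ = (48 - 43)/(37 - 30) ≡ 5/7 mod 53. 7⁻¹ ≡ 38 (mod 53), so λ ≡ 31.
  x = λ² - 30 - 37 = 961 - 67 ≡ 46; y = λ·(30 - 46) - 43 ≡ 44. → (46, 44)
5G: (46, 44) + (37, 48). λ = (48 - 44)/(37 - 46) ≡ 4/44 mod 53. 44⁻¹ ≡ 47 (mod 53) since 44·47 = 2068 ≡ 1, so λ ≡ 29.
  x = λ² - 46 - 37 = 841 - 83 ≡ 16; y = λ·(46 - 16) - 44 ≡ 31. → (16, 31)
6G: (16, 31) + (37, 48). λ = (48 - 31)/(37 - 16) ≡ 17/21 mod 53. 21⁻¹ ≡ 48 (mod 53), so λ ≡ 21.
  x = λ² - 16 - 37 = 441 - 53 ≡ 17; y = λ·(16 - 17) - 31 ≡ 1. → (17, 1)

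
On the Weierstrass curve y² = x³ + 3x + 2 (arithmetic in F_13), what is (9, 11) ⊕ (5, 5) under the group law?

(11, 12)

(9, 11) + (5, 5). λ = (5 - 11)/(5 - 9) ≡ 7/9 mod 13. 9⁻¹ ≡ 3 (mod 13), so λ ≡ 8.
  x = λ² - 9 - 5 = 64 - 14 ≡ 11; y = λ·(9 - 11) - 11 ≡ 12. → (11, 12)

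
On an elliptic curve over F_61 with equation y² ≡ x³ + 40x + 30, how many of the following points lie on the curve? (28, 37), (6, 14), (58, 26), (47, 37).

(28, 37): 37² ≡ 27, rhs ≡ 44 → off.
(6, 14): 14² ≡ 13, rhs ≡ 59 → off.
(58, 26): 26² ≡ 5, rhs ≡ 5 → on.
(47, 37): 37² ≡ 27, rhs ≡ 20 → off.

1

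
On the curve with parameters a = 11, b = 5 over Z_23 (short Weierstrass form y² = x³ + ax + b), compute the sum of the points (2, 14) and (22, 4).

(2, 14) + (22, 4). λ = (4 - 14)/(22 - 2) ≡ 13/20 mod 23. 20⁻¹ ≡ 15 (mod 23), so λ ≡ 11.
  x = λ² - 2 - 22 = 121 - 24 ≡ 5; y = λ·(2 - 5) - 14 ≡ 22. → (5, 22)

(5, 22)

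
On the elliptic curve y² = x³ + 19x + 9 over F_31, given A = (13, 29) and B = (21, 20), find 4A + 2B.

First 4A:
Double-and-add on 4 = (100)₂. Start with A = (13, 29) for the leading 1-bit.
double: tangent at (13, 29): λ = (3·13² + 19)/(2·29) ≡ 30/27. 27⁻¹ ≡ 23 (mod 31), so λ ≡ 30·23 ≡ 8.
  x = λ² - 13 - 13 = 64 - 26 ≡ 7; y = λ·(13 - 7) - 29 ≡ 19. → (7, 19)
double: tangent at (7, 19): λ = (3·7² + 19)/(2·19) ≡ 11/7. 7⁻¹ ≡ 9 (mod 31), so λ ≡ 11·9 ≡ 6.
  x = λ² - 7 - 7 = 36 - 14 ≡ 22; y = λ·(7 - 22) - 19 ≡ 15. → (22, 15)
4A = (22, 15).
Next 2B:
Repeated addition: build up to 2B.
2B: tangent at (21, 20): λ = (3·21² + 19)/(2·20) ≡ 9/9. 9⁻¹ ≡ 7 (mod 31) since 9·7 = 63 ≡ 1, so λ ≡ 9·7 ≡ 1.
  x = λ² - 21 - 21 = 1 - 42 ≡ 21; y = λ·(21 - 21) - 20 ≡ 11. → (21, 11)
2B = (21, 11).
Finally 4A + 2B:
(22, 15) + (21, 11). λ = (11 - 15)/(21 - 22) ≡ 27/30 mod 31. 30⁻¹ ≡ 30 (mod 31) since 30·30 = 900 ≡ 1, so λ ≡ 4.
  x = λ² - 22 - 21 = 16 - 43 ≡ 4; y = λ·(22 - 4) - 15 ≡ 26. → (4, 26)

(4, 26)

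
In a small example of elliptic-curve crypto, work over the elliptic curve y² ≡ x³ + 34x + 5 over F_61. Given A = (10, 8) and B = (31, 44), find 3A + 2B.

First 3A:
Repeated addition: build up to 3A.
2A: tangent at (10, 8): λ = (3·10² + 34)/(2·8) ≡ 29/16. 16⁻¹ ≡ 42 (mod 61) since 16·42 = 672 ≡ 1, so λ ≡ 29·42 ≡ 59.
  x = λ² - 10 - 10 = 3481 - 20 ≡ 45; y = λ·(10 - 45) - 8 ≡ 1. → (45, 1)
3A: (45, 1) + (10, 8). λ = (8 - 1)/(10 - 45) ≡ 7/26 mod 61. 26⁻¹ ≡ 54 (mod 61) since 26·54 = 1404 ≡ 1, so λ ≡ 12.
  x = λ² - 45 - 10 = 144 - 55 ≡ 28; y = λ·(45 - 28) - 1 ≡ 20. → (28, 20)
3A = (28, 20).
Next 2B:
Repeated addition: build up to 2B.
2B: tangent at (31, 44): λ = (3·31² + 34)/(2·44) ≡ 50/27. 27⁻¹ ≡ 52 (mod 61), so λ ≡ 50·52 ≡ 38.
  x = λ² - 31 - 31 = 1444 - 62 ≡ 40; y = λ·(31 - 40) - 44 ≡ 41. → (40, 41)
2B = (40, 41).
Finally 3A + 2B:
(28, 20) + (40, 41). λ = (41 - 20)/(40 - 28) ≡ 21/12 mod 61. 12⁻¹ ≡ 56 (mod 61), so λ ≡ 17.
  x = λ² - 28 - 40 = 289 - 68 ≡ 38; y = λ·(28 - 38) - 20 ≡ 54. → (38, 54)

(38, 54)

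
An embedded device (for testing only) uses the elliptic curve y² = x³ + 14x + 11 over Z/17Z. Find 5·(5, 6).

(1, 3)

Write Q = (5, 6).
Repeated addition: build up to 5Q.
2Q: tangent at (5, 6): λ = (3·5² + 14)/(2·6) ≡ 4/12. 12⁻¹ ≡ 10 (mod 17) since 12·10 = 120 ≡ 1, so λ ≡ 4·10 ≡ 6.
  x = λ² - 5 - 5 = 36 - 10 ≡ 9; y = λ·(5 - 9) - 6 ≡ 4. → (9, 4)
3Q: (9, 4) + (5, 6). λ = (6 - 4)/(5 - 9) ≡ 2/13 mod 17. 13⁻¹ ≡ 4 (mod 17), so λ ≡ 8.
  x = λ² - 9 - 5 = 64 - 14 ≡ 16; y = λ·(9 - 16) - 4 ≡ 8. → (16, 8)
4Q: (16, 8) + (5, 6). λ = (6 - 8)/(5 - 16) ≡ 15/6 mod 17. 6⁻¹ ≡ 3 (mod 17) since 6·3 = 18 ≡ 1, so λ ≡ 11.
  x = λ² - 16 - 5 = 121 - 21 ≡ 15; y = λ·(16 - 15) - 8 ≡ 3. → (15, 3)
5Q: (15, 3) + (5, 6). λ = (6 - 3)/(5 - 15) ≡ 3/7 mod 17. 7⁻¹ ≡ 5 (mod 17), so λ ≡ 15.
  x = λ² - 15 - 5 = 225 - 20 ≡ 1; y = λ·(15 - 1) - 3 ≡ 3. → (1, 3)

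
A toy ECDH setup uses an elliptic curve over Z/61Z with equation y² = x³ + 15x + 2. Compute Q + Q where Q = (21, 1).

(23, 3)

tangent at (21, 1): λ = (3·21² + 15)/(2·1) ≡ 57/2. 2⁻¹ ≡ 31 (mod 61) since 2·31 = 62 ≡ 1, so λ ≡ 57·31 ≡ 59.
  x = λ² - 21 - 21 = 3481 - 42 ≡ 23; y = λ·(21 - 23) - 1 ≡ 3. → (23, 3)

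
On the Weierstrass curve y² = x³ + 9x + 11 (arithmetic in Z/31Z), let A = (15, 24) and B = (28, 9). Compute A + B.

(24, 15)

(15, 24) + (28, 9). λ = (9 - 24)/(28 - 15) ≡ 16/13 mod 31. 13⁻¹ ≡ 12 (mod 31), so λ ≡ 6.
  x = λ² - 15 - 28 = 36 - 43 ≡ 24; y = λ·(15 - 24) - 24 ≡ 15. → (24, 15)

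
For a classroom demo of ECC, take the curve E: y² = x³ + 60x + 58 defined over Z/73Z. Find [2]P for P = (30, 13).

tangent at (30, 13): λ = (3·30² + 60)/(2·13) ≡ 59/26. 26⁻¹ ≡ 59 (mod 73) since 26·59 = 1534 ≡ 1, so λ ≡ 59·59 ≡ 50.
  x = λ² - 30 - 30 = 2500 - 60 ≡ 31; y = λ·(30 - 31) - 13 ≡ 10. → (31, 10)

(31, 10)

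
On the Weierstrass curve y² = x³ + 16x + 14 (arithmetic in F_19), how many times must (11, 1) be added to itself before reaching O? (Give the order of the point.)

12

2P: tangent at (11, 1): λ = (3·11² + 16)/(2·1) ≡ 18/2. 2⁻¹ ≡ 10 (mod 19) since 2·10 = 20 ≡ 1, so λ ≡ 18·10 ≡ 9.
  x = λ² - 11 - 11 = 81 - 22 ≡ 2; y = λ·(11 - 2) - 1 ≡ 4. → (2, 4)
3P: (2, 4) + (11, 1). λ = (1 - 4)/(11 - 2) ≡ 16/9 mod 19. 9⁻¹ ≡ 17 (mod 19) since 9·17 = 153 ≡ 1, so λ ≡ 6.
  x = λ² - 2 - 11 = 36 - 13 ≡ 4; y = λ·(2 - 4) - 4 ≡ 3. → (4, 3)
4P: (4, 3) + (11, 1). λ = (1 - 3)/(11 - 4) ≡ 17/7 mod 19. 7⁻¹ ≡ 11 (mod 19) since 7·11 = 77 ≡ 1, so λ ≡ 16.
  x = λ² - 4 - 11 = 256 - 15 ≡ 13; y = λ·(4 - 13) - 3 ≡ 5. → (13, 5)
5P: (13, 5) + (11, 1). λ = (1 - 5)/(11 - 13) ≡ 15/17 mod 19. 17⁻¹ ≡ 9 (mod 19) since 17·9 = 153 ≡ 1, so λ ≡ 2.
  x = λ² - 13 - 11 = 4 - 24 ≡ 18; y = λ·(13 - 18) - 5 ≡ 4. → (18, 4)
6P: (18, 4) + (11, 1). λ = (1 - 4)/(11 - 18) ≡ 16/12 mod 19. 12⁻¹ ≡ 8 (mod 19) since 12·8 = 96 ≡ 1, so λ ≡ 14.
  x = λ² - 18 - 11 = 196 - 29 ≡ 15; y = λ·(18 - 15) - 4 ≡ 0. → (15, 0)
7P: (15, 0) + (11, 1). λ = (1 - 0)/(11 - 15) ≡ 1/15 mod 19. 15⁻¹ ≡ 14 (mod 19), so λ ≡ 14.
  x = λ² - 15 - 11 = 196 - 26 ≡ 18; y = λ·(15 - 18) - 0 ≡ 15. → (18, 15)
8P: (18, 15) + (11, 1). λ = (1 - 15)/(11 - 18) ≡ 5/12 mod 19. 12⁻¹ ≡ 8 (mod 19), so λ ≡ 2.
  x = λ² - 18 - 11 = 4 - 29 ≡ 13; y = λ·(18 - 13) - 15 ≡ 14. → (13, 14)
9P: (13, 14) + (11, 1). λ = (1 - 14)/(11 - 13) ≡ 6/17 mod 19. 17⁻¹ ≡ 9 (mod 19), so λ ≡ 16.
  x = λ² - 13 - 11 = 256 - 24 ≡ 4; y = λ·(13 - 4) - 14 ≡ 16. → (4, 16)
10P: (4, 16) + (11, 1). λ = (1 - 16)/(11 - 4) ≡ 4/7 mod 19. 7⁻¹ ≡ 11 (mod 19), so λ ≡ 6.
  x = λ² - 4 - 11 = 36 - 15 ≡ 2; y = λ·(4 - 2) - 16 ≡ 15. → (2, 15)
11P: (2, 15) + (11, 1). λ = (1 - 15)/(11 - 2) ≡ 5/9 mod 19. 9⁻¹ ≡ 17 (mod 19), so λ ≡ 9.
  x = λ² - 2 - 11 = 81 - 13 ≡ 11; y = λ·(2 - 11) - 15 ≡ 18. → (11, 18)
12P: (11, 18) + (11, 1): same x and y₁ ≡ -y₂, so the sum is O.
12P = O, so the order is 12.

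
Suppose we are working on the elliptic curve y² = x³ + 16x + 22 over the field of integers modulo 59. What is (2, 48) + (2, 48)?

(22, 15)

tangent at (2, 48): λ = (3·2² + 16)/(2·48) ≡ 28/37. 37⁻¹ ≡ 8 (mod 59), so λ ≡ 28·8 ≡ 47.
  x = λ² - 2 - 2 = 2209 - 4 ≡ 22; y = λ·(2 - 22) - 48 ≡ 15. → (22, 15)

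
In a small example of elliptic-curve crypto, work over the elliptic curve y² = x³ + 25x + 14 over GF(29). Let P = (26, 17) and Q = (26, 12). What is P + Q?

The two points share x = 26 and their y-coordinates satisfy 17 + 12 ≡ 0 (mod 29), so they are inverses. Their sum is the point at infinity.

O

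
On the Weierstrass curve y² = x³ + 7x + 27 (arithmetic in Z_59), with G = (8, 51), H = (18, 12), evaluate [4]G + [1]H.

First 4G:
Double-and-add on 4 = (100)₂. Start with G = (8, 51) for the leading 1-bit.
double: tangent at (8, 51): λ = (3·8² + 7)/(2·51) ≡ 22/43. 43⁻¹ ≡ 11 (mod 59) since 43·11 = 473 ≡ 1, so λ ≡ 22·11 ≡ 6.
  x = λ² - 8 - 8 = 36 - 16 ≡ 20; y = λ·(8 - 20) - 51 ≡ 54. → (20, 54)
double: tangent at (20, 54): λ = (3·20² + 7)/(2·54) ≡ 27/49. 49⁻¹ ≡ 53 (mod 59), so λ ≡ 27·53 ≡ 15.
  x = λ² - 20 - 20 = 225 - 40 ≡ 8; y = λ·(20 - 8) - 54 ≡ 8. → (8, 8)
4G = (8, 8).
Finally 4G + H:
(8, 8) + (18, 12). λ = (12 - 8)/(18 - 8) ≡ 4/10 mod 59. 10⁻¹ ≡ 6 (mod 59), so λ ≡ 24.
  x = λ² - 8 - 18 = 576 - 26 ≡ 19; y = λ·(8 - 19) - 8 ≡ 23. → (19, 23)

(19, 23)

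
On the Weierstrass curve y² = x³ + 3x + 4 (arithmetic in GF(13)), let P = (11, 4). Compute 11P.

(3, 12)

Repeated addition: build up to 11P.
2P: tangent at (11, 4): λ = (3·11² + 3)/(2·4) ≡ 2/8. 8⁻¹ ≡ 5 (mod 13) since 8·5 = 40 ≡ 1, so λ ≡ 2·5 ≡ 10.
  x = λ² - 11 - 11 = 100 - 22 ≡ 0; y = λ·(11 - 0) - 4 ≡ 2. → (0, 2)
3P: (0, 2) + (11, 4). λ = (4 - 2)/(11 - 0) ≡ 2/11 mod 13. 11⁻¹ ≡ 6 (mod 13), so λ ≡ 12.
  x = λ² - 0 - 11 = 144 - 11 ≡ 3; y = λ·(0 - 3) - 2 ≡ 1. → (3, 1)
4P: (3, 1) + (11, 4). λ = (4 - 1)/(11 - 3) ≡ 3/8 mod 13. 8⁻¹ ≡ 5 (mod 13) since 8·5 = 40 ≡ 1, so λ ≡ 2.
  x = λ² - 3 - 11 = 4 - 14 ≡ 3; y = λ·(3 - 3) - 1 ≡ 12. → (3, 12)
5P: (3, 12) + (11, 4). λ = (4 - 12)/(11 - 3) ≡ 5/8 mod 13. 8⁻¹ ≡ 5 (mod 13), so λ ≡ 12.
  x = λ² - 3 - 11 = 144 - 14 ≡ 0; y = λ·(3 - 0) - 12 ≡ 11. → (0, 11)
6P: (0, 11) + (11, 4). λ = (4 - 11)/(11 - 0) ≡ 6/11 mod 13. 11⁻¹ ≡ 6 (mod 13), so λ ≡ 10.
  x = λ² - 0 - 11 = 100 - 11 ≡ 11; y = λ·(0 - 11) - 11 ≡ 9. → (11, 9)
7P: (11, 9) + (11, 4): same x and y₁ ≡ -y₂, so the sum is O.
8P: O + (11, 4) = (11, 4) (identity).
9P: tangent at (11, 4): λ = (3·11² + 3)/(2·4) ≡ 2/8. 8⁻¹ ≡ 5 (mod 13) since 8·5 = 40 ≡ 1, so λ ≡ 2·5 ≡ 10.
  x = λ² - 11 - 11 = 100 - 22 ≡ 0; y = λ·(11 - 0) - 4 ≡ 2. → (0, 2)
10P: (0, 2) + (11, 4). λ = (4 - 2)/(11 - 0) ≡ 2/11 mod 13. 11⁻¹ ≡ 6 (mod 13), so λ ≡ 12.
  x = λ² - 0 - 11 = 144 - 11 ≡ 3; y = λ·(0 - 3) - 2 ≡ 1. → (3, 1)
11P: (3, 1) + (11, 4). λ = (4 - 1)/(11 - 3) ≡ 3/8 mod 13. 8⁻¹ ≡ 5 (mod 13) since 8·5 = 40 ≡ 1, so λ ≡ 2.
  x = λ² - 3 - 11 = 4 - 14 ≡ 3; y = λ·(3 - 3) - 1 ≡ 12. → (3, 12)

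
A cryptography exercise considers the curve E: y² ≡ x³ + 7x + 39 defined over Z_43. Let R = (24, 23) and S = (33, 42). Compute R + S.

(24, 23) + (33, 42). λ = (42 - 23)/(33 - 24) ≡ 19/9 mod 43. 9⁻¹ ≡ 24 (mod 43), so λ ≡ 26.
  x = λ² - 24 - 33 = 676 - 57 ≡ 17; y = λ·(24 - 17) - 23 ≡ 30. → (17, 30)

(17, 30)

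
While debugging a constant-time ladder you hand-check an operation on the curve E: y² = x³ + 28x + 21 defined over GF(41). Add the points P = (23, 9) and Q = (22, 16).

(4, 22)

(23, 9) + (22, 16). λ = (16 - 9)/(22 - 23) ≡ 7/40 mod 41. 40⁻¹ ≡ 40 (mod 41), so λ ≡ 34.
  x = λ² - 23 - 22 = 1156 - 45 ≡ 4; y = λ·(23 - 4) - 9 ≡ 22. → (4, 22)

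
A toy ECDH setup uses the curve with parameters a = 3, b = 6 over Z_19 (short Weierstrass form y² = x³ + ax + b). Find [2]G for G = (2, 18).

(0, 5)

tangent at (2, 18): λ = (3·2² + 3)/(2·18) ≡ 15/17. 17⁻¹ ≡ 9 (mod 19) since 17·9 = 153 ≡ 1, so λ ≡ 15·9 ≡ 2.
  x = λ² - 2 - 2 = 4 - 4 ≡ 0; y = λ·(2 - 0) - 18 ≡ 5. → (0, 5)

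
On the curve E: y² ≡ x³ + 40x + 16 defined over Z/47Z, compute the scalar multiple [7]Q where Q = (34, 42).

(31, 36)

Repeated addition: build up to 7Q.
2Q: tangent at (34, 42): λ = (3·34² + 40)/(2·42) ≡ 30/37. 37⁻¹ ≡ 14 (mod 47), so λ ≡ 30·14 ≡ 44.
  x = λ² - 34 - 34 = 1936 - 68 ≡ 35; y = λ·(34 - 35) - 42 ≡ 8. → (35, 8)
3Q: (35, 8) + (34, 42). λ = (42 - 8)/(34 - 35) ≡ 34/46 mod 47. 46⁻¹ ≡ 46 (mod 47), so λ ≡ 13.
  x = λ² - 35 - 34 = 169 - 69 ≡ 6; y = λ·(35 - 6) - 8 ≡ 40. → (6, 40)
4Q: (6, 40) + (34, 42). λ = (42 - 40)/(34 - 6) ≡ 2/28 mod 47. 28⁻¹ ≡ 42 (mod 47), so λ ≡ 37.
  x = λ² - 6 - 34 = 1369 - 40 ≡ 13; y = λ·(6 - 13) - 40 ≡ 30. → (13, 30)
5Q: (13, 30) + (34, 42). λ = (42 - 30)/(34 - 13) ≡ 12/21 mod 47. 21⁻¹ ≡ 9 (mod 47) since 21·9 = 189 ≡ 1, so λ ≡ 14.
  x = λ² - 13 - 34 = 196 - 47 ≡ 8; y = λ·(13 - 8) - 30 ≡ 40. → (8, 40)
6Q: (8, 40) + (34, 42). λ = (42 - 40)/(34 - 8) ≡ 2/26 mod 47. 26⁻¹ ≡ 38 (mod 47), so λ ≡ 29.
  x = λ² - 8 - 34 = 841 - 42 ≡ 0; y = λ·(8 - 0) - 40 ≡ 4. → (0, 4)
7Q: (0, 4) + (34, 42). λ = (42 - 4)/(34 - 0) ≡ 38/34 mod 47. 34⁻¹ ≡ 18 (mod 47), so λ ≡ 26.
  x = λ² - 0 - 34 = 676 - 34 ≡ 31; y = λ·(0 - 31) - 4 ≡ 36. → (31, 36)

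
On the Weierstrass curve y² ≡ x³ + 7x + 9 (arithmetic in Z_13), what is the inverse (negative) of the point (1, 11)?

-(1, 11) = (1, -11 mod 13) = (1, 2).

(1, 2)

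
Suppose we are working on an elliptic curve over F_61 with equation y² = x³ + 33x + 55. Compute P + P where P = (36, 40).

tangent at (36, 40): λ = (3·36² + 33)/(2·40) ≡ 17/19. 19⁻¹ ≡ 45 (mod 61), so λ ≡ 17·45 ≡ 33.
  x = λ² - 36 - 36 = 1089 - 72 ≡ 41; y = λ·(36 - 41) - 40 ≡ 39. → (41, 39)

(41, 39)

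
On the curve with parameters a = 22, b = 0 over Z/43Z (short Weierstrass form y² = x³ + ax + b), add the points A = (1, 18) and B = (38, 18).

(1, 18) + (38, 18). λ = (18 - 18)/(38 - 1) ≡ 0/37 mod 43. 37⁻¹ ≡ 7 (mod 43), so λ ≡ 0.
  x = λ² - 1 - 38 = 0 - 39 ≡ 4; y = λ·(1 - 4) - 18 ≡ 25. → (4, 25)

(4, 25)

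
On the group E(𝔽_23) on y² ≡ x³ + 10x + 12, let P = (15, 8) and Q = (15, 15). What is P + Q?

O

The two points share x = 15 and their y-coordinates satisfy 8 + 15 ≡ 0 (mod 23), so they are inverses. Their sum is the point at infinity.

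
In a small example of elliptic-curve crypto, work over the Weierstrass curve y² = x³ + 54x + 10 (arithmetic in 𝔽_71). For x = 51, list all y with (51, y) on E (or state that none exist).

35, 36

x³ + 54x + 10 = 135415 ≡ 18 (mod 71).
Square roots of 18 mod 71: 35 and 36 (since 35² = 1225 ≡ 18).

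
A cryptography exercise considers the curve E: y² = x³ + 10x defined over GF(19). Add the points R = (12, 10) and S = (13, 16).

(12, 10) + (13, 16). λ = (16 - 10)/(13 - 12) ≡ 6/1 mod 19. 1⁻¹ ≡ 1 (mod 19) since 1·1 = 1 ≡ 1, so λ ≡ 6.
  x = λ² - 12 - 13 = 36 - 25 ≡ 11; y = λ·(12 - 11) - 10 ≡ 15. → (11, 15)

(11, 15)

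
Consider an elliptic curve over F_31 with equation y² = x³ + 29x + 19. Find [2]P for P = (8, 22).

(25, 30)

tangent at (8, 22): λ = (3·8² + 29)/(2·22) ≡ 4/13. 13⁻¹ ≡ 12 (mod 31), so λ ≡ 4·12 ≡ 17.
  x = λ² - 8 - 8 = 289 - 16 ≡ 25; y = λ·(8 - 25) - 22 ≡ 30. → (25, 30)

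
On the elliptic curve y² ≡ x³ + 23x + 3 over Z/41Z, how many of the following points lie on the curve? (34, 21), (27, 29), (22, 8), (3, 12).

0

(34, 21): 21² ≡ 31, rhs ≡ 32 → off.
(27, 29): 29² ≡ 21, rhs ≡ 12 → off.
(22, 8): 8² ≡ 23, rhs ≡ 5 → off.
(3, 12): 12² ≡ 21, rhs ≡ 17 → off.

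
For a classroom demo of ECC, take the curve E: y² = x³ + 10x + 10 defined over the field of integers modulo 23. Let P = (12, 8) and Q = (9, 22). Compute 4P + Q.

(12, 15)

First 4P:
Repeated addition: build up to 4P.
2P: tangent at (12, 8): λ = (3·12² + 10)/(2·8) ≡ 5/16. 16⁻¹ ≡ 13 (mod 23) since 16·13 = 208 ≡ 1, so λ ≡ 5·13 ≡ 19.
  x = λ² - 12 - 12 = 361 - 24 ≡ 15; y = λ·(12 - 15) - 8 ≡ 4. → (15, 4)
3P: (15, 4) + (12, 8). λ = (8 - 4)/(12 - 15) ≡ 4/20 mod 23. 20⁻¹ ≡ 15 (mod 23), so λ ≡ 14.
  x = λ² - 15 - 12 = 196 - 27 ≡ 8; y = λ·(15 - 8) - 4 ≡ 2. → (8, 2)
4P: (8, 2) + (12, 8). λ = (8 - 2)/(12 - 8) ≡ 6/4 mod 23. 4⁻¹ ≡ 6 (mod 23), so λ ≡ 13.
  x = λ² - 8 - 12 = 169 - 20 ≡ 11; y = λ·(8 - 11) - 2 ≡ 5. → (11, 5)
4P = (11, 5).
Finally 4P + Q:
(11, 5) + (9, 22). λ = (22 - 5)/(9 - 11) ≡ 17/21 mod 23. 21⁻¹ ≡ 11 (mod 23) since 21·11 = 231 ≡ 1, so λ ≡ 3.
  x = λ² - 11 - 9 = 9 - 20 ≡ 12; y = λ·(11 - 12) - 5 ≡ 15. → (12, 15)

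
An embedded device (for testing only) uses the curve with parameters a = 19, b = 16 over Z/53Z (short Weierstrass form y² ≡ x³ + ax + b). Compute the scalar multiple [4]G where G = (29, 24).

(34, 51)

Repeated addition: build up to 4G.
2G: tangent at (29, 24): λ = (3·29² + 19)/(2·24) ≡ 51/48. 48⁻¹ ≡ 21 (mod 53) since 48·21 = 1008 ≡ 1, so λ ≡ 51·21 ≡ 11.
  x = λ² - 29 - 29 = 121 - 58 ≡ 10; y = λ·(29 - 10) - 24 ≡ 26. → (10, 26)
3G: (10, 26) + (29, 24). λ = (24 - 26)/(29 - 10) ≡ 51/19 mod 53. 19⁻¹ ≡ 14 (mod 53), so λ ≡ 25.
  x = λ² - 10 - 29 = 625 - 39 ≡ 3; y = λ·(10 - 3) - 26 ≡ 43. → (3, 43)
4G: (3, 43) + (29, 24). λ = (24 - 43)/(29 - 3) ≡ 34/26 mod 53. 26⁻¹ ≡ 51 (mod 53) since 26·51 = 1326 ≡ 1, so λ ≡ 38.
  x = λ² - 3 - 29 = 1444 - 32 ≡ 34; y = λ·(3 - 34) - 43 ≡ 51. → (34, 51)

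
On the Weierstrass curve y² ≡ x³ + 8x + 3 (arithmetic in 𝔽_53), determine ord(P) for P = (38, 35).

2P: tangent at (38, 35): λ = (3·38² + 8)/(2·35) ≡ 47/17. 17⁻¹ ≡ 25 (mod 53), so λ ≡ 47·25 ≡ 9.
  x = λ² - 38 - 38 = 81 - 76 ≡ 5; y = λ·(38 - 5) - 35 ≡ 50. → (5, 50)
3P: (5, 50) + (38, 35). λ = (35 - 50)/(38 - 5) ≡ 38/33 mod 53. 33⁻¹ ≡ 45 (mod 53), so λ ≡ 14.
  x = λ² - 5 - 38 = 196 - 43 ≡ 47; y = λ·(5 - 47) - 50 ≡ 51. → (47, 51)
4P: (47, 51) + (38, 35). λ = (35 - 51)/(38 - 47) ≡ 37/44 mod 53. 44⁻¹ ≡ 47 (mod 53), so λ ≡ 43.
  x = λ² - 47 - 38 = 1849 - 85 ≡ 15; y = λ·(47 - 15) - 51 ≡ 0. → (15, 0)
5P: (15, 0) + (38, 35). λ = (35 - 0)/(38 - 15) ≡ 35/23 mod 53. 23⁻¹ ≡ 30 (mod 53), so λ ≡ 43.
  x = λ² - 15 - 38 = 1849 - 53 ≡ 47; y = λ·(15 - 47) - 0 ≡ 2. → (47, 2)
6P: (47, 2) + (38, 35). λ = (35 - 2)/(38 - 47) ≡ 33/44 mod 53. 44⁻¹ ≡ 47 (mod 53), so λ ≡ 14.
  x = λ² - 47 - 38 = 196 - 85 ≡ 5; y = λ·(47 - 5) - 2 ≡ 3. → (5, 3)
7P: (5, 3) + (38, 35). λ = (35 - 3)/(38 - 5) ≡ 32/33 mod 53. 33⁻¹ ≡ 45 (mod 53), so λ ≡ 9.
  x = λ² - 5 - 38 = 81 - 43 ≡ 38; y = λ·(5 - 38) - 3 ≡ 18. → (38, 18)
8P: (38, 18) + (38, 35): same x and y₁ ≡ -y₂, so the sum is 𝒪.
8P = 𝒪, so the order is 8.

8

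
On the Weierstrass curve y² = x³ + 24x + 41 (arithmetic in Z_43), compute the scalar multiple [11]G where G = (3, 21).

Double-and-add on 11 = (1011)₂. Start with G = (3, 21) for the leading 1-bit.
double: tangent at (3, 21): λ = (3·3² + 24)/(2·21) ≡ 8/42. 42⁻¹ ≡ 42 (mod 43), so λ ≡ 8·42 ≡ 35.
  x = λ² - 3 - 3 = 1225 - 6 ≡ 15; y = λ·(3 - 15) - 21 ≡ 32. → (15, 32)
double: tangent at (15, 32): λ = (3·15² + 24)/(2·32) ≡ 11/21. 21⁻¹ ≡ 41 (mod 43) since 21·41 = 861 ≡ 1, so λ ≡ 11·41 ≡ 21.
  x = λ² - 15 - 15 = 441 - 30 ≡ 24; y = λ·(15 - 24) - 32 ≡ 37. → (24, 37)
add G: (24, 37) + (3, 21). λ = (21 - 37)/(3 - 24) ≡ 27/22 mod 43. 22⁻¹ ≡ 2 (mod 43) since 22·2 = 44 ≡ 1, so λ ≡ 11.
  x = λ² - 24 - 3 = 121 - 27 ≡ 8; y = λ·(24 - 8) - 37 ≡ 10. → (8, 10)
double: tangent at (8, 10): λ = (3·8² + 24)/(2·10) ≡ 1/20. 20⁻¹ ≡ 28 (mod 43), so λ ≡ 1·28 ≡ 28.
  x = λ² - 8 - 8 = 784 - 16 ≡ 37; y = λ·(8 - 37) - 10 ≡ 38. → (37, 38)
add G: (37, 38) + (3, 21). λ = (21 - 38)/(3 - 37) ≡ 26/9 mod 43. 9⁻¹ ≡ 24 (mod 43), so λ ≡ 22.
  x = λ² - 37 - 3 = 484 - 40 ≡ 14; y = λ·(37 - 14) - 38 ≡ 38. → (14, 38)

(14, 38)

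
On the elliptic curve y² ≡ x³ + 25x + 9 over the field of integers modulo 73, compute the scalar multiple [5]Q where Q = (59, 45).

(65, 63)

Repeated addition: build up to 5Q.
2Q: tangent at (59, 45): λ = (3·59² + 25)/(2·45) ≡ 29/17. 17⁻¹ ≡ 43 (mod 73), so λ ≡ 29·43 ≡ 6.
  x = λ² - 59 - 59 = 36 - 118 ≡ 64; y = λ·(59 - 64) - 45 ≡ 71. → (64, 71)
3Q: (64, 71) + (59, 45). λ = (45 - 71)/(59 - 64) ≡ 47/68 mod 73. 68⁻¹ ≡ 29 (mod 73), so λ ≡ 49.
  x = λ² - 64 - 59 = 2401 - 123 ≡ 15; y = λ·(64 - 15) - 71 ≡ 67. → (15, 67)
4Q: (15, 67) + (59, 45). λ = (45 - 67)/(59 - 15) ≡ 51/44 mod 73. 44⁻¹ ≡ 5 (mod 73), so λ ≡ 36.
  x = λ² - 15 - 59 = 1296 - 74 ≡ 54; y = λ·(15 - 54) - 67 ≡ 62. → (54, 62)
5Q: (54, 62) + (59, 45). λ = (45 - 62)/(59 - 54) ≡ 56/5 mod 73. 5⁻¹ ≡ 44 (mod 73), so λ ≡ 55.
  x = λ² - 54 - 59 = 3025 - 113 ≡ 65; y = λ·(54 - 65) - 62 ≡ 63. → (65, 63)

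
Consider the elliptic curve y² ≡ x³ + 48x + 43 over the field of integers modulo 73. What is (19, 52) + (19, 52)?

(70, 23)

tangent at (19, 52): λ = (3·19² + 48)/(2·52) ≡ 36/31. 31⁻¹ ≡ 33 (mod 73) since 31·33 = 1023 ≡ 1, so λ ≡ 36·33 ≡ 20.
  x = λ² - 19 - 19 = 400 - 38 ≡ 70; y = λ·(19 - 70) - 52 ≡ 23. → (70, 23)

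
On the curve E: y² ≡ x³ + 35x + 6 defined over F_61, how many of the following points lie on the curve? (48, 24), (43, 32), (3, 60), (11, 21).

(48, 24): 24² ≡ 27, rhs ≡ 38 → off.
(43, 32): 32² ≡ 48, rhs ≡ 10 → off.
(3, 60): 60² ≡ 1, rhs ≡ 16 → off.
(11, 21): 21² ≡ 14, rhs ≡ 14 → on.

1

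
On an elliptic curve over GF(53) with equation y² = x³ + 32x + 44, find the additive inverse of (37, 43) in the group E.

-(37, 43) = (37, -43 mod 53) = (37, 10).

(37, 10)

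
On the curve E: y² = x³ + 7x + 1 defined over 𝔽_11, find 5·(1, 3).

Write G = (1, 3).
Repeated addition: build up to 5G.
2G: tangent at (1, 3): λ = (3·1² + 7)/(2·3) ≡ 10/6. 6⁻¹ ≡ 2 (mod 11) since 6·2 = 12 ≡ 1, so λ ≡ 10·2 ≡ 9.
  x = λ² - 1 - 1 = 81 - 2 ≡ 2; y = λ·(1 - 2) - 3 ≡ 10. → (2, 10)
3G: (2, 10) + (1, 3). λ = (3 - 10)/(1 - 2) ≡ 4/10 mod 11. 10⁻¹ ≡ 10 (mod 11), so λ ≡ 7.
  x = λ² - 2 - 1 = 49 - 3 ≡ 2; y = λ·(2 - 2) - 10 ≡ 1. → (2, 1)
4G: (2, 1) + (1, 3). λ = (3 - 1)/(1 - 2) ≡ 2/10 mod 11. 10⁻¹ ≡ 10 (mod 11), so λ ≡ 9.
  x = λ² - 2 - 1 = 81 - 3 ≡ 1; y = λ·(2 - 1) - 1 ≡ 8. → (1, 8)
5G: (1, 8) + (1, 3): same x and y₁ ≡ -y₂, so the sum is O.

O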